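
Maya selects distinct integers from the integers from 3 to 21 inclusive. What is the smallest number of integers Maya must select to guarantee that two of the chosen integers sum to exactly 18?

14

A set avoiding the sum 18 can contain at most one of each pair {x, 18−x}, plus the 7 elements whose complement lies outside the range or equal to its own complement.
The integers 9, …, 21 (13 of them) are such a set: any two sum to at least 9+10 = 19 > 18.
By pigeonhole, any 14th integer completes one of the 6 pairs, so 14 choices force a sum of 18.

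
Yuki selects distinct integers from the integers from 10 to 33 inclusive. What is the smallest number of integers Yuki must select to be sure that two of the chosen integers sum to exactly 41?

Group the elements by complementary pair {x, 41−x}: {10,31}, {11,30}, {12,29}, …, giving 11 two-element pairs and 2 integers whose partner 41−x falls outside [10,33].
Treating each of those 13 groups as a pigeonhole, one can pick one integer per group — 13 integers — with no two summing to 41.
The 14th integer lands in an occupied pair, forcing a sum of 41.

14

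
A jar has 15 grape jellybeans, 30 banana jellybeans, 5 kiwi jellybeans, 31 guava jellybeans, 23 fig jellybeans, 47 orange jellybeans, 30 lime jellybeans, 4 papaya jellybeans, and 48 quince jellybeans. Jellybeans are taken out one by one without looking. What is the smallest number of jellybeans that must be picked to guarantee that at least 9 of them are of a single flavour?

66

By pigeonhole, put each drawn jellybean into a box by flavour. The largest draw with every box below 9 takes min(count, 8) from each flavour; flavours with fewer than 8 contribute all they have.
Σ min(cᵢ, 8) = 8 + 8 + 5 + 8 + 8 + 8 + 8 + 4 + 8 = 65.
Draw number 65 + 1 = 66 must push one box to 9.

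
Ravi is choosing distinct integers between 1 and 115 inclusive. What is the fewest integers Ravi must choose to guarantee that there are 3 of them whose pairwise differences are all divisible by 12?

Integers whose pairwise differences are multiples of 12 are exactly those sharing a remainder mod 12. The 12 residue classes mod 12 are the pigeonholes.
With 24 integers one could put 2 in each residue class and have no class reach 3.
The 25th integer pushes some class to 3, so 12·2 + 1 = 25.

25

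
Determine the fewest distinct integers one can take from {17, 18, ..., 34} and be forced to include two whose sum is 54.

12

Group the elements by complementary pair {x, 54−x}: {20,34}, {21,33}, {22,32}, …, giving 7 two-element pairs, the single value 27 (it cannot pair with itself since the integers are distinct), and 3 integers whose partner 54−x falls outside [17,34].
Treating each of those 11 groups as a pigeonhole, one can pick one integer per group — 11 integers — with no two summing to 54.
The 12th integer lands in an occupied pair, forcing a sum of 54.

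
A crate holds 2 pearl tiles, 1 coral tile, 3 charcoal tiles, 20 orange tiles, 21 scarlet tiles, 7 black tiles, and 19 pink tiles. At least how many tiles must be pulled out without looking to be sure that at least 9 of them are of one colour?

The 7 colours are the holes; the tiles drawn are the pigeons.
To avoid 9 of any one colour, the worst case takes at most 8 of each colour, or every tile of a colour that has fewer than 8.
That gives 2 + 1 + 3 + 8 + 8 + 7 + 8 = 37 tiles with no colour reaching 9.
The next tile forces some colour to 9, so 37 + 1 = 38.

38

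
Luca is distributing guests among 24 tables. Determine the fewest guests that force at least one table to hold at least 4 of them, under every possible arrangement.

With 72 guests one could put exactly 3 in each of the 24 tables, and no table would reach 4.
By pigeonhole, one more guest must land in a table that already has 3, giving it 4.
So 24 × 3 + 1 = 73 guests are required.

73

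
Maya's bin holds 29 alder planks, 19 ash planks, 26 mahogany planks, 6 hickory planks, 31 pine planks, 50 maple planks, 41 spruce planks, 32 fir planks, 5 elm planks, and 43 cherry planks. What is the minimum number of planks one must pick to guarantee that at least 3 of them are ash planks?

In the worst case for collecting ash planks, every non-ash plank comes out first.
There are 29 + 26 + 6 + 31 + 50 + 41 + 32 + 5 + 43 = 263 non-ash planks altogether.
After those, each further plank must be ash, so 263 + 3 = 266 draws guarantee 3 ash planks.

266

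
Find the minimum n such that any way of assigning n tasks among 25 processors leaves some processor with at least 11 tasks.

251

With 250 tasks one could put exactly 10 in each of the 25 processors, and no processor would reach 11.
By pigeonhole, one more task must land in a processor that already has 10, giving it 11.
So 25 × 10 + 1 = 251 tasks are required.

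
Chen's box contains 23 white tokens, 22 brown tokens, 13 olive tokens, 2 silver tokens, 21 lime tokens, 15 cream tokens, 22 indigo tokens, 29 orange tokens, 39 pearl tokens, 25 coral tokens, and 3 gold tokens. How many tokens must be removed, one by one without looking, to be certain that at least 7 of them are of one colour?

Pigeonhole: the 11 colours are the holes; the tokens drawn are the pigeons.
To avoid 7 of any one colour, the worst case takes at most 6 of each colour, or every token of a colour that has fewer than 6.
That gives 6 + 6 + 6 + 2 + 6 + 6 + 6 + 6 + 6 + 6 + 3 = 59 tokens with no colour reaching 7.
The next token forces some colour to 7, so 59 + 1 = 60.

60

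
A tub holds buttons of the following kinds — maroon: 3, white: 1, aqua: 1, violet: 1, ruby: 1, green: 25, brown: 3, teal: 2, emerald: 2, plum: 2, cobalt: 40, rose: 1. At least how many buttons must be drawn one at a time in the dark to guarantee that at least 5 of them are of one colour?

By the pigeonhole principle, the 12 colours are the holes; the buttons drawn are the pigeons.
To avoid 5 of any one colour, the worst case takes at most 4 of each colour, or every button of a colour that has fewer than 4.
That gives 3 + 1 + 1 + 1 + 1 + 4 + 3 + 2 + 2 + 2 + 4 + 1 = 25 buttons with no colour reaching 5.
The next button forces some colour to 5, so 25 + 1 = 26.

26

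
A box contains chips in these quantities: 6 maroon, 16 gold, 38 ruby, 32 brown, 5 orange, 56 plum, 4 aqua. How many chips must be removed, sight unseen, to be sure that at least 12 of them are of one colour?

By the pigeonhole principle, put each drawn chip into a box by colour. The largest draw with every box below 12 takes min(count, 11) from each colour; colours with fewer than 11 contribute all they have.
Σ min(cᵢ, 11) = 6 + 11 + 11 + 11 + 5 + 11 + 4 = 59.
Draw number 59 + 1 = 60 must push one box to 12.

60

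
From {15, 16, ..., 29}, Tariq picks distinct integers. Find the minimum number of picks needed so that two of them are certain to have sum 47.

10

Two chosen integers sum to 47 exactly when both halves of some pair {x, 47−x} with 18 ≤ x ≤ 47−x ≤ 29 are chosen — 6 such pairs.
The remaining 3 elements (those with no distinct partner in range) can never complete a 47-sum, so the worst case takes all of them and one from each pair: 3 + 6 = 9.
Pigeonhole: the 10th integer has to be the second member of some pair, so 9 + 1 = 10.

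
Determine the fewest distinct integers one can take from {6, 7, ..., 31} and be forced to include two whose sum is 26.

20

A set avoiding the sum 26 can contain at most one of each pair {x, 26−x}, plus the 12 elements whose complement lies outside the range or equal to its own complement.
The integers 13, …, 31 (19 of them) are such a set: any two sum to at least 13+14 = 27 > 26.
By pigeonhole, any 20th integer completes one of the 7 pairs, so 20 choices force a sum of 26.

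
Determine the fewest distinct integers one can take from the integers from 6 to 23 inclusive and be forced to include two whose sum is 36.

14

Group the elements by complementary pair {x, 36−x}: {13,23}, {14,22}, {15,21}, …, giving 5 two-element pairs, the single value 18 (it cannot pair with itself since the integers are distinct), and 7 integers whose partner 36−x falls outside [6,23].
Treating each of those 13 groups as a pigeonhole, one can pick one integer per group — 13 integers — with no two summing to 36.
The 14th integer lands in an occupied pair, forcing a sum of 36.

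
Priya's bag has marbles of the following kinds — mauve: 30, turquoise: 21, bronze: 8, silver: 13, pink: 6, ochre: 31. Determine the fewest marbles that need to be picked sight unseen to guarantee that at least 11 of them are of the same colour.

55

Put each drawn marble into a box by colour. The largest draw with every box below 11 takes min(count, 10) from each colour; colours with fewer than 10 contribute all they have.
Σ min(cᵢ, 10) = 10 + 10 + 8 + 10 + 6 + 10 = 54.
Draw number 54 + 1 = 55 must push one box to 11.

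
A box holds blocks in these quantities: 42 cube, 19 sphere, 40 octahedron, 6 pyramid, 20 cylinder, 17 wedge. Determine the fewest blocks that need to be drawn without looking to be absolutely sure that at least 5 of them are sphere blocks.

In the worst case for collecting sphere blocks, every non-sphere block comes out first.
There are 42 + 40 + 6 + 20 + 17 = 125 non-sphere blocks altogether.
After those, each further block must be sphere, so 125 + 5 = 130 draws guarantee 5 sphere blocks.

130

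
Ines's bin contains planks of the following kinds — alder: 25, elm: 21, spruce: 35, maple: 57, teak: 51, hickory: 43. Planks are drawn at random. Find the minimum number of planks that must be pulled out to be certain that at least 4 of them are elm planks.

215

In the worst case for collecting elm planks, every non-elm plank comes out first.
There are 25 + 35 + 57 + 51 + 43 = 211 non-elm planks altogether.
After those, each further plank must be elm, so 211 + 4 = 215 draws guarantee 4 elm planks.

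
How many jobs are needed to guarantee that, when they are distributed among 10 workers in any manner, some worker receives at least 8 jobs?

71

With 70 jobs one could put exactly 7 in each of the 10 workers, and no worker would reach 8.
By pigeonhole, one more job must land in a worker that already has 7, giving it 8.
So 10 × 7 + 1 = 71 jobs are required.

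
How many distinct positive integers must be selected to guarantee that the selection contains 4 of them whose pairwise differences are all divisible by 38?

115

Integers whose pairwise differences are multiples of 38 are exactly those sharing a remainder mod 38. Pigeonhole: the 38 residue classes mod 38 are the pigeonholes.
With 114 integers one could put 3 in each residue class and have no class reach 4.
The 115th integer pushes some class to 4, so 38·3 + 1 = 115.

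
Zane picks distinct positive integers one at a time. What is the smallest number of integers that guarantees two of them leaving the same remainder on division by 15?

16

The 15 residue classes mod 15 are the pigeonholes.
With 15 integers one could put 1 in each residue class and have no class reach 2.
The 16th integer pushes some class to 2, so 15·1 + 1 = 16.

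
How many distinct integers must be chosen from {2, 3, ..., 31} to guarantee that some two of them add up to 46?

23

Two chosen integers sum to 46 exactly when both halves of some pair {x, 46−x} with 15 ≤ x ≤ 46−x ≤ 31 are chosen — 8 such pairs.
The remaining 14 elements (those with no distinct partner in range) can never complete a 46-sum, so the worst case takes all of them and one from each pair: 14 + 8 = 22.
The 23rd integer has to be the second member of some pair, so 22 + 1 = 23.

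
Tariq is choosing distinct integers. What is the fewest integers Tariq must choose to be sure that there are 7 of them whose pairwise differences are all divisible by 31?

187

Integers whose pairwise differences are multiples of 31 are exactly those sharing a remainder mod 31. By the pigeonhole principle, the 31 residue classes mod 31 are the pigeonholes.
With 186 integers one could put 6 in each residue class and have no class reach 7.
The 187th integer pushes some class to 7, so 31·6 + 1 = 187.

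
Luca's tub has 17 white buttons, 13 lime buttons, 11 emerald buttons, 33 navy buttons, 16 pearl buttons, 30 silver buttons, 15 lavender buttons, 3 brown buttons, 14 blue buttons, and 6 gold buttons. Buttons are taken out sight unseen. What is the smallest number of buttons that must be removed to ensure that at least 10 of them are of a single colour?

82

Put each drawn button into a box by colour. The largest draw with every box below 10 takes min(count, 9) from each colour; colours with fewer than 9 contribute all they have.
Σ min(cᵢ, 9) = 9 + 9 + 9 + 9 + 9 + 9 + 9 + 3 + 9 + 6 = 81.
Draw number 81 + 1 = 82 must push one box to 10.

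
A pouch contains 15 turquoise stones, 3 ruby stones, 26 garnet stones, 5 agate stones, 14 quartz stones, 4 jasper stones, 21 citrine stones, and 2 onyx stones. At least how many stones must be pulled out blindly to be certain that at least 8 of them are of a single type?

By the pigeonhole principle, put each drawn stone into a box by type. The largest draw with every box below 8 takes min(count, 7) from each type; types with fewer than 7 contribute all they have.
Σ min(cᵢ, 7) = 7 + 3 + 7 + 5 + 7 + 4 + 7 + 2 = 42.
Draw number 42 + 1 = 43 must push one box to 8.

43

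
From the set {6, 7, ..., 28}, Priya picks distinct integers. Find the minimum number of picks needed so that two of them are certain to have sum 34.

13

A set avoiding the sum 34 can contain at most one of each pair {x, 34−x}, plus the 1 element equal to its own complement.
The integers 17, …, 28 (12 of them) are such a set: any two sum to at least 17+18 = 35 > 34.
Any 13th integer completes one of the 11 pairs, so 13 choices force a sum of 34.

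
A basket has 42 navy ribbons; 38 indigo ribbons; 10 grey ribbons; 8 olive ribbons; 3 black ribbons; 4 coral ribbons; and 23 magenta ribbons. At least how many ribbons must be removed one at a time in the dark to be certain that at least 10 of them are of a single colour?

52

By the pigeonhole principle, put each drawn ribbon into a box by colour. The largest draw with every box below 10 takes min(count, 9) from each colour; colours with fewer than 9 contribute all they have.
Σ min(cᵢ, 9) = 9 + 9 + 9 + 8 + 3 + 4 + 9 = 51.
Draw number 51 + 1 = 52 must push one box to 10.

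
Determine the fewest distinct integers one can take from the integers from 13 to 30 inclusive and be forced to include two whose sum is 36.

A set avoiding the sum 36 can contain at most one of each pair {x, 36−x}, plus the 8 elements whose complement lies outside the range or equal to its own complement.
The integers 18, …, 30 (13 of them) are such a set: any two sum to at least 18+19 = 37 > 36.
By the pigeonhole principle, any 14th integer completes one of the 5 pairs, so 14 choices force a sum of 36.

14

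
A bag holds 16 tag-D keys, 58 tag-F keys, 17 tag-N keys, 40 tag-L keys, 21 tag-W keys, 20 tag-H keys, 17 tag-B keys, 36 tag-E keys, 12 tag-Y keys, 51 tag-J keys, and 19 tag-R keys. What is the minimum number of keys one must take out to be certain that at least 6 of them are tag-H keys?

293

In the worst case for collecting tag-H keys, every non-tag-H key comes out first.
There are 16 + 58 + 17 + 40 + 21 + 17 + 36 + 12 + 51 + 19 = 287 non-tag-H keys altogether.
After those, each further key must be tag-H, so 287 + 6 = 293 draws guarantee 6 tag-H keys.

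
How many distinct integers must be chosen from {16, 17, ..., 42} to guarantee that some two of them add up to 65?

A set avoiding the sum 65 can contain at most one of each pair {x, 65−x}, plus the 7 elements whose complement lies outside the range.
The integers 16, …, 32 (17 of them) are such a set: any two sum to at least 16+17 = 33 and at most 31+32 = 63 < 65.
Any 18th integer completes one of the 10 pairs, so 18 choices force a sum of 65.

18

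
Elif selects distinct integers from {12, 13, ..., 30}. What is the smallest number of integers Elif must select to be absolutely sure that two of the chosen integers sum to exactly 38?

13

Group the elements by complementary pair {x, 38−x}: {12,26}, {13,25}, {14,24}, …, giving 7 two-element pairs; the single value 19 (it cannot pair with itself since the integers are distinct); and 4 integers whose partner 38−x falls outside [12,30].
Treating each of those 12 groups as a pigeonhole, one can pick one integer per group — 12 integers — with no two summing to 38.
The 13th integer lands in an occupied pair, forcing a sum of 38.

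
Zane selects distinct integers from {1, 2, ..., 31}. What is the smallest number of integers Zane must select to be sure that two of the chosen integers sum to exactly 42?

A set avoiding the sum 42 can contain at most one of each pair {x, 42−x}, plus the 11 elements whose complement lies outside the range or equal to its own complement.
The integers 1, …, 21 (21 of them) are such a set: any two sum to at least 1+2 = 3 and at most 20+21 = 41 < 42.
Any 22nd integer completes one of the 10 pairs, so 22 choices force a sum of 42.

22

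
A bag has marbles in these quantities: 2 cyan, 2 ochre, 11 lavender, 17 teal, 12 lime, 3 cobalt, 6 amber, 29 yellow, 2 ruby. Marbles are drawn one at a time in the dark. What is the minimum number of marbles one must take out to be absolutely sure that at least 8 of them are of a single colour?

44

The 9 colours are the holes; the marbles drawn are the pigeons.
To avoid 8 of any one colour, the worst case takes at most 7 of each colour, or every marble of a colour that has fewer than 7.
That gives 2 + 2 + 7 + 7 + 7 + 3 + 6 + 7 + 2 = 43 marbles with no colour reaching 8.
The next marble forces some colour to 8, so 43 + 1 = 44.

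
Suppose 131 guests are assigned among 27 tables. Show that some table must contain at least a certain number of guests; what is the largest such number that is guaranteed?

5

Pigeonhole: the 27 tables are the holes and the 131 guests are the pigeons.
If every table held at most 4 guests, the total would be at most 27 × 4 = 108, which is less than 131.
So some table holds at least ⌈131/27⌉ = 5 guests.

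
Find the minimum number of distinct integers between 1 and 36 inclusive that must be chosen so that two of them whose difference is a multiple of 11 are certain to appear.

12

Integers whose pairwise differences are multiples of 11 are exactly those sharing a remainder mod 11. By the pigeonhole principle, the 11 residue classes mod 11 are the pigeonholes.
With 11 integers one could put 1 in each residue class and have no class reach 2.
The 12th integer pushes some class to 2, so 11·1 + 1 = 12.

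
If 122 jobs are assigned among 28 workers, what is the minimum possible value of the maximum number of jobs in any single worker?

5

By pigeonhole, the 28 workers are the holes and the 122 jobs are the pigeons.
If every worker held at most 4 jobs, the total would be at most 28 × 4 = 112, which is less than 122.
So some worker holds at least ⌈122/28⌉ = 5 jobs.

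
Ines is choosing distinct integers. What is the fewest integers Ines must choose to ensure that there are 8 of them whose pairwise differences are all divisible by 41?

Integers whose pairwise differences are multiples of 41 are exactly those sharing a remainder mod 41. Pigeonhole: the 41 residue classes mod 41 are the pigeonholes.
With 287 integers one could put 7 in each residue class and have no class reach 8.
The 288th integer pushes some class to 8, so 41·7 + 1 = 288.

288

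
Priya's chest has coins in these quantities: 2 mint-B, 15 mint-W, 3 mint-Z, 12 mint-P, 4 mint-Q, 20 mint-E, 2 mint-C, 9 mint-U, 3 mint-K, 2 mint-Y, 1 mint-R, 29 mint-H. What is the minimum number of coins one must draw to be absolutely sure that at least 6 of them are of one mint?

An adversary could hand out at most 5 coins per mint (7 mints run out sooner): 2 + 5 + 3 + 5 + 4 + 5 + 2 + 5 + 3 + 2 + 1 + 5 = 42 coins and still no mint has 6.
One more coin lands in a mint already at 5, so 43 draws are enough and 42 are not.

43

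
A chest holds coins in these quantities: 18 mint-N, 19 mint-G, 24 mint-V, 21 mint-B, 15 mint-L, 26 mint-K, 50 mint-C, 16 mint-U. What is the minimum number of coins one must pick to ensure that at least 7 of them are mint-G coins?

In the worst case for collecting mint-G coins, every non-mint-G coin comes out first.
There are 18 + 24 + 21 + 15 + 26 + 50 + 16 = 170 non-mint-G coins altogether.
After those, each further coin must be mint-G, so 170 + 7 = 177 draws guarantee 7 mint-G coins.

177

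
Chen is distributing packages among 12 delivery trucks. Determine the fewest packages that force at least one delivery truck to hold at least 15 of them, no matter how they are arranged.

169

With 168 packages one could put exactly 14 in each of the 12 delivery trucks, and no delivery truck would reach 15.
By the pigeonhole principle, one more package must land in a delivery truck that already has 14, giving it 15.
So 12 × 14 + 1 = 169 packages are required.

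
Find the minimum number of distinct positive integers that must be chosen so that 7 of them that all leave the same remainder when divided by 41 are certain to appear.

247

By pigeonhole, the 41 residue classes mod 41 are the pigeonholes.
With 246 integers one could put 6 in each residue class and have no class reach 7.
The 247th integer pushes some class to 7, so 41·6 + 1 = 247.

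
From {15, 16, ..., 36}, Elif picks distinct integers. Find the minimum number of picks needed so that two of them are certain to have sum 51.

Two chosen integers sum to 51 exactly when both halves of some pair {x, 51−x} with 15 ≤ x ≤ 51−x ≤ 36 are chosen — 11 such pairs.
Every element belongs to one of those pairs, so the worst case picks one from each: 11 integers.
By the pigeonhole principle, the 12th integer has to be the second member of some pair, so 11 + 1 = 12.

12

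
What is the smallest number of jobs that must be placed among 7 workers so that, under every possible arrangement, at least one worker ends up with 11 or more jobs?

71

With 70 jobs one could put exactly 10 in each of the 7 workers, and no worker would reach 11.
Pigeonhole: one more job must land in a worker that already has 10, giving it 11.
So 7 × 10 + 1 = 71 jobs are required.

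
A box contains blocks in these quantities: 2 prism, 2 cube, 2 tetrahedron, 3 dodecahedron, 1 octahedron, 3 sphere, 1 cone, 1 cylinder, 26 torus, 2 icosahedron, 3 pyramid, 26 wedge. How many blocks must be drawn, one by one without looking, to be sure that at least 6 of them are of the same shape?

The 12 shapes are the holes; the blocks drawn are the pigeons.
To avoid 6 of any one shape, the worst case takes at most 5 of each shape, or every block of a shape that has fewer than 5.
That gives 2 + 2 + 2 + 3 + 1 + 3 + 1 + 1 + 5 + 2 + 3 + 5 = 30 blocks with no shape reaching 6.
The next block forces some shape to 6, so 30 + 1 = 31.

31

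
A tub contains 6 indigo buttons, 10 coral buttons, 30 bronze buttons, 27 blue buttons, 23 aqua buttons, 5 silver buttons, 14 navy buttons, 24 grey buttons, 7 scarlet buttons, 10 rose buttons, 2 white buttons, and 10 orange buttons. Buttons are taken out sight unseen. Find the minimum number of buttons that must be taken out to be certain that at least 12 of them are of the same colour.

An adversary could hand out at most 11 buttons per colour (7 colours run out sooner): 6 + 10 + 11 + 11 + 11 + 5 + 11 + 11 + 7 + 10 + 2 + 10 = 105 buttons and still no colour has 12.
One more button lands in a colour already at 11, so 106 draws are enough and 105 are not.

106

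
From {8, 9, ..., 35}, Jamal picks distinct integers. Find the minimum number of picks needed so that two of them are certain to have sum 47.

17

Two chosen integers sum to 47 exactly when both halves of some pair {x, 47−x} with 12 ≤ x ≤ 47−x ≤ 35 are chosen — 12 such pairs.
The remaining 4 elements (those with no distinct partner in range) can never complete a 47-sum, so the worst case takes all of them and one from each pair: 4 + 12 = 16.
The 17th integer has to be the second member of some pair, so 16 + 1 = 17.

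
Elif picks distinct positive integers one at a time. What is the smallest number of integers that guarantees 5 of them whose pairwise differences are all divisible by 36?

145

Integers whose pairwise differences are multiples of 36 are exactly those sharing a remainder mod 36. The 36 residue classes mod 36 are the pigeonholes.
With 144 integers one could put 4 in each residue class and have no class reach 5.
The 145th integer pushes some class to 5, so 36·4 + 1 = 145.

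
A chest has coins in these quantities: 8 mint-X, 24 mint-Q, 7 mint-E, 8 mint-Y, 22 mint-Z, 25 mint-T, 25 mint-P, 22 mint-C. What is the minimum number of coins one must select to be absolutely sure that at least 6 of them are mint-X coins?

In the worst case for collecting mint-X coins, every non-mint-X coin comes out first.
There are 24 + 7 + 8 + 22 + 25 + 25 + 22 = 133 non-mint-X coins altogether.
After those, each further coin must be mint-X, so 133 + 6 = 139 draws guarantee 6 mint-X coins.

139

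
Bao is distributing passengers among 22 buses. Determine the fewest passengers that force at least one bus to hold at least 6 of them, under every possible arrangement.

111

With 110 passengers one could put exactly 5 in each of the 22 buses, and no bus would reach 6.
By pigeonhole, one more passenger must land in a bus that already has 5, giving it 6.
So 22 × 5 + 1 = 111 passengers are required.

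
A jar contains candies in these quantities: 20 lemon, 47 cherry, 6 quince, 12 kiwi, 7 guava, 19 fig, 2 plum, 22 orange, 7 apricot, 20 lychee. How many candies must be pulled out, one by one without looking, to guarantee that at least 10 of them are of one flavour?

By pigeonhole, the 10 flavours are the holes; the candies drawn are the pigeons.
To avoid 10 of any one flavour, the worst case takes at most 9 of each flavour, or every candy of a flavour that has fewer than 9.
That gives 9 + 9 + 6 + 9 + 7 + 9 + 2 + 9 + 7 + 9 = 76 candies with no flavour reaching 10.
The next candy forces some flavour to 10, so 76 + 1 = 77.

77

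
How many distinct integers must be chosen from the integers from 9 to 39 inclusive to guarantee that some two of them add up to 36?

A set avoiding the sum 36 can contain at most one of each pair {x, 36−x}, plus the 13 elements whose complement lies outside the range or equal to its own complement.
The integers 18, …, 39 (22 of them) are such a set: any two sum to at least 18+19 = 37 > 36.
By pigeonhole, any 23rd integer completes one of the 9 pairs, so 23 choices force a sum of 36.

23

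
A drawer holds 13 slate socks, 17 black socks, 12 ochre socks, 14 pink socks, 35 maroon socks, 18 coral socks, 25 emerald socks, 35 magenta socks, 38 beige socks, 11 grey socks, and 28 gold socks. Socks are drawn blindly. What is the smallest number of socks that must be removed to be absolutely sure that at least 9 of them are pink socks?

241

In the worst case for collecting pink socks, every non-pink sock comes out first.
There are 13 + 17 + 12 + 35 + 18 + 25 + 35 + 38 + 11 + 28 = 232 non-pink socks altogether.
After those, each further sock must be pink, so 232 + 9 = 241 draws guarantee 9 pink socks.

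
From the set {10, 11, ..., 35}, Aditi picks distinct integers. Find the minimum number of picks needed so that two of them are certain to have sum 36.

Group the elements by complementary pair {x, 36−x}: {10,26}, {11,25}, {12,24}, …, giving 8 two-element pairs; the single value 18 (it cannot pair with itself since the integers are distinct); and 9 integers whose partner 36−x falls outside [10,35].
Treating each of those 18 groups as a pigeonhole, one can pick one integer per group — 18 integers — with no two summing to 36.
The 19th integer lands in an occupied pair, forcing a sum of 36.

19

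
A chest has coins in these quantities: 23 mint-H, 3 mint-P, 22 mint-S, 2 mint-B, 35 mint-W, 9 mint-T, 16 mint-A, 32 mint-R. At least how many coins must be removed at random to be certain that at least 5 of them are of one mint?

Put each drawn coin into a box by mint. The largest draw with every box below 5 takes min(count, 4) from each mint; mints with fewer than 4 contribute all they have.
Σ min(cᵢ, 4) = 4 + 3 + 4 + 2 + 4 + 4 + 4 + 4 = 29.
Draw number 29 + 1 = 30 must push one box to 5.

30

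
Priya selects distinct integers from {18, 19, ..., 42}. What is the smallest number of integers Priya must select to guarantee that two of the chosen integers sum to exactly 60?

A set avoiding the sum 60 can contain at most one of each pair {x, 60−x}, plus the 1 element equal to its own complement.
The integers 30, …, 42 (13 of them) are such a set: any two sum to at least 30+31 = 61 > 60.
Pigeonhole: any 14th integer completes one of the 12 pairs, so 14 choices force a sum of 60.

14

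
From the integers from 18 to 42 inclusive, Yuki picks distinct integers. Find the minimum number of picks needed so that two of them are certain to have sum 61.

14

Group the elements by complementary pair {x, 61−x}: {19,42}, {20,41}, {21,40}, …, giving 12 two-element pairs and 1 integer whose partner 61−x falls outside [18,42].
Treating each of those 13 groups as a pigeonhole, one can pick one integer per group — 13 integers — with no two summing to 61.
The 14th integer lands in an occupied pair, forcing a sum of 61.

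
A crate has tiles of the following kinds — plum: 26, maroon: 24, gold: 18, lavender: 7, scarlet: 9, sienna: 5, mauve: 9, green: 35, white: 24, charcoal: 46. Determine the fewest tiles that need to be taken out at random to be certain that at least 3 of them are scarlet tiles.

In the worst case for collecting scarlet tiles, every non-scarlet tile comes out first.
There are 26 + 24 + 18 + 7 + 5 + 9 + 35 + 24 + 46 = 194 non-scarlet tiles altogether.
After those, each further tile must be scarlet, so 194 + 3 = 197 draws guarantee 3 scarlet tiles.

197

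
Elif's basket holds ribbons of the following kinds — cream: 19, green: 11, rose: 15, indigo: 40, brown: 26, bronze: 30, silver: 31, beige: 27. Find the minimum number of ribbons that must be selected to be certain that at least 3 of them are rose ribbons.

In the worst case for collecting rose ribbons, every non-rose ribbon comes out first.
There are 19 + 11 + 40 + 26 + 30 + 31 + 27 = 184 non-rose ribbons altogether.
After those, each further ribbon must be rose, so 184 + 3 = 187 draws guarantee 3 rose ribbons.

187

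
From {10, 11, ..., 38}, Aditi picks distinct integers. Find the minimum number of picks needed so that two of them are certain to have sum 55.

Two chosen integers sum to 55 exactly when both halves of some pair {x, 55−x} with 17 ≤ x ≤ 55−x ≤ 38 are chosen — 11 such pairs.
The remaining 7 elements (those with no distinct partner in range) can never complete a 55-sum, so the worst case takes all of them and one from each pair: 7 + 11 = 18.
By the pigeonhole principle, the 19th integer has to be the second member of some pair, so 18 + 1 = 19.

19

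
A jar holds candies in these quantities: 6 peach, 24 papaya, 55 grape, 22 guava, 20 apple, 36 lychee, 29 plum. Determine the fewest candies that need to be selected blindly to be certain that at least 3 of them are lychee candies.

In the worst case for collecting lychee candies, every non-lychee candy comes out first.
There are 6 + 24 + 55 + 22 + 20 + 29 = 156 non-lychee candies altogether.
After those, each further candy must be lychee, so 156 + 3 = 159 draws guarantee 3 lychee candies.

159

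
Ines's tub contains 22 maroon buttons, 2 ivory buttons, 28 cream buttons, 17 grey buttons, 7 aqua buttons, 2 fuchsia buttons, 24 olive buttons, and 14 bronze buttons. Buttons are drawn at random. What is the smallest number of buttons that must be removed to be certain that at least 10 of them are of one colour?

57

By pigeonhole, put each drawn button into a box by colour. The largest draw with every box below 10 takes min(count, 9) from each colour; colours with fewer than 9 contribute all they have.
Σ min(cᵢ, 9) = 9 + 2 + 9 + 9 + 7 + 2 + 9 + 9 = 56.
Draw number 56 + 1 = 57 must push one box to 10.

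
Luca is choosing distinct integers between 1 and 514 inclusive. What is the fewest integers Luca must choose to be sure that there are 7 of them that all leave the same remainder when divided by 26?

157

By the pigeonhole principle, the 26 residue classes mod 26 are the pigeonholes.
With 156 integers one could put 6 in each residue class and have no class reach 7.
The 157th integer pushes some class to 7, so 26·6 + 1 = 157.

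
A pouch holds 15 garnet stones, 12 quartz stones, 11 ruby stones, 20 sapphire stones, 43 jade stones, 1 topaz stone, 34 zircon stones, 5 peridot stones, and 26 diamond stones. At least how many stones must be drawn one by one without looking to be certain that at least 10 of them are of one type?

70

An adversary could hand out at most 9 stones per type (topaz, peridot run out sooner): 9 + 9 + 9 + 9 + 9 + 1 + 9 + 5 + 9 = 69 stones and still no type has 10.
By pigeonhole, one more stone lands in a type already at 9, so 70 draws are enough and 69 are not.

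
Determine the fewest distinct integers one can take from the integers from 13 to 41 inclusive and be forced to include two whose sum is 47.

Two chosen integers sum to 47 exactly when both halves of some pair {x, 47−x} with 13 ≤ x ≤ 47−x ≤ 34 are chosen — 11 such pairs.
The remaining 7 elements (those with no distinct partner in range) can never complete a 47-sum, so the worst case takes all of them and one from each pair: 7 + 11 = 18.
The 19th integer has to be the second member of some pair, so 18 + 1 = 19.

19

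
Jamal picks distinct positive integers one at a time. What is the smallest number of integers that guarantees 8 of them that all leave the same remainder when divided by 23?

162

The 23 residue classes mod 23 are the pigeonholes.
With 161 integers one could put 7 in each residue class and have no class reach 8.
The 162nd integer pushes some class to 8, so 23·7 + 1 = 162.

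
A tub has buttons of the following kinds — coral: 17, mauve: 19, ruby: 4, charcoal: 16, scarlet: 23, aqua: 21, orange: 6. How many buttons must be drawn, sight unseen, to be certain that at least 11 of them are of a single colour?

The 7 colours are the holes; the buttons drawn are the pigeons.
To avoid 11 of any one colour, the worst case takes at most 10 of each colour, or every button of a colour that has fewer than 10.
That gives 10 + 10 + 4 + 10 + 10 + 10 + 6 = 60 buttons with no colour reaching 11.
The next button forces some colour to 11, so 60 + 1 = 61.

61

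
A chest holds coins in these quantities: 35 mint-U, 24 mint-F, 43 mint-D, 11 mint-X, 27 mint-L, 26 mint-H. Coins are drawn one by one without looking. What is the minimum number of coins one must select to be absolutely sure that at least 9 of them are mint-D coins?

In the worst case for collecting mint-D coins, every non-mint-D coin comes out first.
There are 35 + 24 + 11 + 27 + 26 = 123 non-mint-D coins altogether.
After those, each further coin must be mint-D, so 123 + 9 = 132 draws guarantee 9 mint-D coins.

132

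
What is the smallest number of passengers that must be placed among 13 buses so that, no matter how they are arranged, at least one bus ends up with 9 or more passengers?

With 104 passengers one could put exactly 8 in each of the 13 buses, and no bus would reach 9.
By the pigeonhole principle, one more passenger must land in a bus that already has 8, giving it 9.
So 13 × 8 + 1 = 105 passengers are required.

105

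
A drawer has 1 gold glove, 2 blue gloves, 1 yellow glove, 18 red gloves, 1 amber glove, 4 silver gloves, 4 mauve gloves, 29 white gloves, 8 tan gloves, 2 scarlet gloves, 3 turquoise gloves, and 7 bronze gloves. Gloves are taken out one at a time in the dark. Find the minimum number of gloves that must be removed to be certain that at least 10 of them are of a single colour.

Put each drawn glove into a box by colour. The largest draw with every box below 10 takes min(count, 9) from each colour; colours with fewer than 9 contribute all they have.
Σ min(cᵢ, 9) = 1 + 2 + 1 + 9 + 1 + 4 + 4 + 9 + 8 + 2 + 3 + 7 = 51.
Draw number 51 + 1 = 52 must push one box to 10.

52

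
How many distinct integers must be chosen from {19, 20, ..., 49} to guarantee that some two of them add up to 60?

Group the elements by complementary pair {x, 60−x}: {19,41}, {20,40}, {21,39}, …, giving 11 two-element pairs, the single value 30 (it cannot pair with itself since the integers are distinct), and 8 integers whose partner 60−x falls outside [19,49].
By the pigeonhole principle, treating each of those 20 groups as a pigeonhole, one can pick one integer per group — 20 integers — with no two summing to 60.
The 21st integer lands in an occupied pair, forcing a sum of 60.

21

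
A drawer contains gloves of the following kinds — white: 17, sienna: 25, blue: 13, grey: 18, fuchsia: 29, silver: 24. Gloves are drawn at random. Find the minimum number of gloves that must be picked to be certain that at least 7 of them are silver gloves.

In the worst case for collecting silver gloves, every non-silver glove comes out first.
There are 17 + 25 + 13 + 18 + 29 = 102 non-silver gloves altogether.
After those, each further glove must be silver, so 102 + 7 = 109 draws guarantee 7 silver gloves.

109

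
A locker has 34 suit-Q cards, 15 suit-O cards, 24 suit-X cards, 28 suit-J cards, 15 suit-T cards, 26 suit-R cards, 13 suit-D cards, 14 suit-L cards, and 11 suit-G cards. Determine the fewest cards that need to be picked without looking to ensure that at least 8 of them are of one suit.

64

Pigeonhole: the 9 suits are the holes; the cards drawn are the pigeons.
To avoid 8 of any one suit, the worst case takes at most 7 of each suit.
That gives 7 + 7 + 7 + 7 + 7 + 7 + 7 + 7 + 7 = 63 cards with no suit reaching 8.
The next card forces some suit to 8, so 63 + 1 = 64.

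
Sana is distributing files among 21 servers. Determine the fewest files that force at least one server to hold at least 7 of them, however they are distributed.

With 126 files one could put exactly 6 in each of the 21 servers, and no server would reach 7.
By pigeonhole, one more file must land in a server that already has 6, giving it 7.
So 21 × 6 + 1 = 127 files are required.

127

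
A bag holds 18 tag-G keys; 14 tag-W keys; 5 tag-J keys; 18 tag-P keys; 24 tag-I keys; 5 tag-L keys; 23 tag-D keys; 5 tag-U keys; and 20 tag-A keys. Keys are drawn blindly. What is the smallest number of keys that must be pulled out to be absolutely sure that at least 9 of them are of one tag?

By the pigeonhole principle, put each drawn key into a box by tag. The largest draw with every box below 9 takes min(count, 8) from each tag; tags with fewer than 8 contribute all they have.
Σ min(cᵢ, 8) = 8 + 8 + 5 + 8 + 8 + 5 + 8 + 5 + 8 = 63.
Draw number 63 + 1 = 64 must push one box to 9.

64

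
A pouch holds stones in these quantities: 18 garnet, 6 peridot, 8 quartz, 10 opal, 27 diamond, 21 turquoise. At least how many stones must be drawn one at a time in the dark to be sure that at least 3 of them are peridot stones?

In the worst case for collecting peridot stones, every non-peridot stone comes out first.
There are 18 + 8 + 10 + 27 + 21 = 84 non-peridot stones altogether.
After those, each further stone must be peridot, so 84 + 3 = 87 draws guarantee 3 peridot stones.

87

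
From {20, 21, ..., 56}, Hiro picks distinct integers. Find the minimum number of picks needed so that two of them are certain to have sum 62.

27

Two chosen integers sum to 62 exactly when both halves of some pair {x, 62−x} with 20 ≤ x ≤ 62−x ≤ 42 are chosen — 11 such pairs.
The remaining 15 elements (those with no distinct partner in range) can never complete a 62-sum, so the worst case takes all of them and one from each pair: 15 + 11 = 26.
By the pigeonhole principle, the 27th integer has to be the second member of some pair, so 26 + 1 = 27.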